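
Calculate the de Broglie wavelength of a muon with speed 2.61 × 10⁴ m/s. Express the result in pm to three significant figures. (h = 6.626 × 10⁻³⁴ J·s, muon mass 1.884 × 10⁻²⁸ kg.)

λ = 135 pm

p = mv = 1.884 × 10⁻²⁸ × 2.61 × 10⁴ = 4.917 × 10⁻²⁴ kg·m/s.
λ = h/p = 6.626 × 10⁻³⁴ / 4.917 × 10⁻²⁴ = 1.35 × 10⁻¹⁰ m = 135 pm.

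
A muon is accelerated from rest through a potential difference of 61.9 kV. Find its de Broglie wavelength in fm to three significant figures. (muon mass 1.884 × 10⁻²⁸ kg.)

KE = eV = 1.602 × 10⁻¹⁹ × 6.190 × 10⁴ = 9.916 × 10⁻¹⁵ J.
p = √(2mKE) = √(2 × 1.884 × 10⁻²⁸ × 9.916 × 10⁻¹⁵) = 1.933 × 10⁻²¹ kg·m/s.
λ = h/p = 6.626 × 10⁻³⁴ / 1.933 × 10⁻²¹ = 3.43 × 10⁻¹³ m = 343 fm.

λ = 343 fm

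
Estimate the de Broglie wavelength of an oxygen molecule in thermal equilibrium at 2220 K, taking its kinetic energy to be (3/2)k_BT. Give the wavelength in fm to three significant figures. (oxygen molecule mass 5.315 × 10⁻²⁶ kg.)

λ = 9480 fm

KE = (3/2)k_BT = 1.5 × 1.381 × 10⁻²³ × 2220 = 4.599 × 10⁻²⁰ J.
p = √(2mKE) = √(2 × 5.315 × 10⁻²⁶ × 4.599 × 10⁻²⁰) = 6.992 × 10⁻²³ kg·m/s.
λ = h/p = 9.48 × 10⁻¹² m = 9480 fm.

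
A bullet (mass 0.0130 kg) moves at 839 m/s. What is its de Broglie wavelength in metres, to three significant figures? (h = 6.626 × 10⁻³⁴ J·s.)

p = mv = 0.0130 × 839 = 1.091 × 10¹ kg·m/s.
λ = h/p = 6.626 × 10⁻³⁴ / 1.091 × 10¹ = 6.07 × 10⁻³⁵ m.

λ = 6.07 × 10⁻³⁵ m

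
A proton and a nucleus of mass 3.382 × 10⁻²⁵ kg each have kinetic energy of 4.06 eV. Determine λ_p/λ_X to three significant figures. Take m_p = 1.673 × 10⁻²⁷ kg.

At fixed KE, p = √(2mKE) so λ = h/p ∝ 1/√m.
λ_p/λ_X = √(m_X/m_p) = √(3.382 × 10⁻²⁵/1.673 × 10⁻²⁷) = √(202.2) = 14.2.

λ_p/λ_X = 14.2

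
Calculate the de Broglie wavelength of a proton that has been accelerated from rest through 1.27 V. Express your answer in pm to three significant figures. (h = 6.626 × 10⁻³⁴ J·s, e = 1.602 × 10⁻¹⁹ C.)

λ = 25.4 pm

KE = eV = 1.602 × 10⁻¹⁹ × 1.270 = 2.035 × 10⁻¹⁹ J.
p = √(2mKE) = √(2 × 1.673 × 10⁻²⁷ × 2.035 × 10⁻¹⁹) = 2.609 × 10⁻²³ kg·m/s.
λ = h/p = 6.626 × 10⁻³⁴ / 2.609 × 10⁻²³ = 2.54 × 10⁻¹¹ m = 25.4 pm.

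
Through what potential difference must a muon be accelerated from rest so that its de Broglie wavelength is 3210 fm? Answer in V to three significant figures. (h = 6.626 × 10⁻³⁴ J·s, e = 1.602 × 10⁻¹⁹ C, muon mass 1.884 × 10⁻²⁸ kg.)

V = 706 V

p = h/λ = 6.626 × 10⁻³⁴ / 3.210 × 10⁻¹² = 2.064 × 10⁻²² kg·m/s.
KE = p²/(2m) = 1.131 × 10⁻¹⁶ J.
V = KE/e = 1.131 × 10⁻¹⁶ / (1.602 × 10⁻¹⁹) = 706 V.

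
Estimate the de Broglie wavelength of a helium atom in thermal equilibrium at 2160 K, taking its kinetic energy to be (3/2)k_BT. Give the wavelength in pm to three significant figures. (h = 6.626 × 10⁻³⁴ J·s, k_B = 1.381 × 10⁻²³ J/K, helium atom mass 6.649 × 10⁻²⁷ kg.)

λ = 27.2 pm

KE = (3/2)k_BT = 1.5 × 1.381 × 10⁻²³ × 2160 = 4.474 × 10⁻²⁰ J.
p = √(2mKE) = √(2 × 6.649 × 10⁻²⁷ × 4.474 × 10⁻²⁰) = 2.439 × 10⁻²³ kg·m/s.
λ = h/p = 2.72 × 10⁻¹¹ m = 27.2 pm.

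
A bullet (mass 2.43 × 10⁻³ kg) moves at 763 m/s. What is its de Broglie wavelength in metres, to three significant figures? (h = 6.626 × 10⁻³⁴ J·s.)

λ = 3.57 × 10⁻³⁴ m

p = mv = 2.43 × 10⁻³ × 763 = 1.854 kg·m/s.
λ = h/p = 6.626 × 10⁻³⁴ / 1.854 = 3.57 × 10⁻³⁴ m.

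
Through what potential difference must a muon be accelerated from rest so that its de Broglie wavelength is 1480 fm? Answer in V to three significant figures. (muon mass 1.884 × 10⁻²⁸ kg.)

p = h/λ = 6.626 × 10⁻³⁴ / 1.480 × 10⁻¹² = 4.477 × 10⁻²² kg·m/s.
KE = p²/(2m) = 5.319 × 10⁻¹⁶ J.
V = KE/e = 5.319 × 10⁻¹⁶ / (1.602 × 10⁻¹⁹) = 3320 V.

V = 3320 V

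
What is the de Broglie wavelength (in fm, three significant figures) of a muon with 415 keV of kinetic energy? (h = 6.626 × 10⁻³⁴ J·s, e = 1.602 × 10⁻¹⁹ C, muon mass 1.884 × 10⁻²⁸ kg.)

KE = 415 keV = 6.648 × 10⁻¹⁴ J.
p = √(2mKE) = √(2 × 1.884 × 10⁻²⁸ × 6.648 × 10⁻¹⁴) = 5.005 × 10⁻²¹ kg·m/s.
λ = h/p = 6.626 × 10⁻³⁴ / 5.005 × 10⁻²¹ = 1.32 × 10⁻¹³ m = 132 fm.

λ = 132 fm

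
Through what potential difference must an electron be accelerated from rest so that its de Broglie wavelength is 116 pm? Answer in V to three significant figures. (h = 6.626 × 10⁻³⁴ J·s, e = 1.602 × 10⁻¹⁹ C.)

p = h/λ = 6.626 × 10⁻³⁴ / 1.160 × 10⁻¹⁰ = 5.712 × 10⁻²⁴ kg·m/s.
KE = p²/(2m) = 1.791 × 10⁻¹⁷ J.
V = KE/e = 1.791 × 10⁻¹⁷ / (1.602 × 10⁻¹⁹) = 112 V.

V = 112 V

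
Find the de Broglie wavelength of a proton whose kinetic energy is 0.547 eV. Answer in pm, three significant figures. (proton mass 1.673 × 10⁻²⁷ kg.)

λ = 38.7 pm

KE = 0.547 eV = 8.763 × 10⁻²⁰ J.
p = √(2mKE) = √(2 × 1.673 × 10⁻²⁷ × 8.763 × 10⁻²⁰) = 1.712 × 10⁻²³ kg·m/s.
λ = h/p = 6.626 × 10⁻³⁴ / 1.712 × 10⁻²³ = 3.87 × 10⁻¹¹ m = 38.7 pm.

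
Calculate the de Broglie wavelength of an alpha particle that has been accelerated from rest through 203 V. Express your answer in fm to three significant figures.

KE = 2eV = 2 × 1.602 × 10⁻¹⁹ × 203.0 = 6.504 × 10⁻¹⁷ J.
p = √(2mKE) = √(2 × 6.645 × 10⁻²⁷ × 6.504 × 10⁻¹⁷) = 9.297 × 10⁻²² kg·m/s.
λ = h/p = 6.626 × 10⁻³⁴ / 9.297 × 10⁻²² = 7.13 × 10⁻¹³ m = 713 fm.

λ = 713 fm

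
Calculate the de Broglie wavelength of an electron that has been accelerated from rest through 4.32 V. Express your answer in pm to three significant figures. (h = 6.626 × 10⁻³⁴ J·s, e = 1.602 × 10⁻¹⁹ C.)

KE = eV = 1.602 × 10⁻¹⁹ × 4.320 = 6.921 × 10⁻¹⁹ J.
p = √(2mKE) = √(2 × 9.109 × 10⁻³¹ × 6.921 × 10⁻¹⁹) = 1.123 × 10⁻²⁴ kg·m/s.
λ = h/p = 6.626 × 10⁻³⁴ / 1.123 × 10⁻²⁴ = 5.90 × 10⁻¹⁰ m = 590 pm.

λ = 590 pm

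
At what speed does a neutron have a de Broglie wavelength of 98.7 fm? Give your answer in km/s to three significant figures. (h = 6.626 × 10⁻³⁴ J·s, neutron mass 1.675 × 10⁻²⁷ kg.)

p = h/λ = 6.626 × 10⁻³⁴ / 9.870 × 10⁻¹⁴ = 6.713 × 10⁻²¹ kg·m/s.
v = p/m = 6.713 × 10⁻²¹ / 1.675 × 10⁻²⁷ = 4.01 × 10⁶ m/s = 4010 km/s.

v = 4010 km/s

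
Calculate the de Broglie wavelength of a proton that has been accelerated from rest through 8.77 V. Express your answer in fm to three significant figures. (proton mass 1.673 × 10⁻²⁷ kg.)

KE = eV = 1.602 × 10⁻¹⁹ × 8.770 = 1.405 × 10⁻¹⁸ J.
p = √(2mKE) = √(2 × 1.673 × 10⁻²⁷ × 1.405 × 10⁻¹⁸) = 6.856 × 10⁻²³ kg·m/s.
λ = h/p = 6.626 × 10⁻³⁴ / 6.856 × 10⁻²³ = 9.66 × 10⁻¹² m = 9660 fm.

λ = 9660 fm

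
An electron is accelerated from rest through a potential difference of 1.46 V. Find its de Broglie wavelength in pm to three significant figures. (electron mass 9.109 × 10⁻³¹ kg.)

λ = 1020 pm

KE = eV = 1.602 × 10⁻¹⁹ × 1.460 = 2.339 × 10⁻¹⁹ J.
p = √(2mKE) = √(2 × 9.109 × 10⁻³¹ × 2.339 × 10⁻¹⁹) = 6.528 × 10⁻²⁵ kg·m/s.
λ = h/p = 6.626 × 10⁻³⁴ / 6.528 × 10⁻²⁵ = 1.02 × 10⁻⁹ m = 1020 pm.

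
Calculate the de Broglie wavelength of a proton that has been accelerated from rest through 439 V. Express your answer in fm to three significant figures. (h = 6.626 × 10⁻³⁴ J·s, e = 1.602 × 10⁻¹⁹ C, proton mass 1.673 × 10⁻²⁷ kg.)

λ = 1370 fm

KE = eV = 1.602 × 10⁻¹⁹ × 439.0 = 7.033 × 10⁻¹⁷ J.
p = √(2mKE) = √(2 × 1.673 × 10⁻²⁷ × 7.033 × 10⁻¹⁷) = 4.851 × 10⁻²² kg·m/s.
λ = h/p = 6.626 × 10⁻³⁴ / 4.851 × 10⁻²² = 1.37 × 10⁻¹² m = 1370 fm.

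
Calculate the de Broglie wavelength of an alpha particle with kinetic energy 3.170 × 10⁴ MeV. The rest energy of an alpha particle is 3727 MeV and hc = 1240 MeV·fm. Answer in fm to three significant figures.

λ = 0.0352 fm

Total energy E = KE + m₀c² = 3.170 × 10⁴ + 3727 = 35427 MeV.
(pc)² = E² − (m₀c²)² = (35427)² − (3727)² = 1.241 × 10⁹ MeV², so pc = 3.523 × 10⁴ MeV.
λ = hc/(pc) = 1240 MeV·fm / 3.523 × 10⁴ MeV = 0.0352 fm.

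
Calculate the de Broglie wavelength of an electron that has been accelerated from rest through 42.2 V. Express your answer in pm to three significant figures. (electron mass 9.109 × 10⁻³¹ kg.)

λ = 189 pm

KE = eV = 1.602 × 10⁻¹⁹ × 42.20 = 6.760 × 10⁻¹⁸ J.
p = √(2mKE) = √(2 × 9.109 × 10⁻³¹ × 6.760 × 10⁻¹⁸) = 3.509 × 10⁻²⁴ kg·m/s.
λ = h/p = 6.626 × 10⁻³⁴ / 3.509 × 10⁻²⁴ = 1.89 × 10⁻¹⁰ m = 189 pm.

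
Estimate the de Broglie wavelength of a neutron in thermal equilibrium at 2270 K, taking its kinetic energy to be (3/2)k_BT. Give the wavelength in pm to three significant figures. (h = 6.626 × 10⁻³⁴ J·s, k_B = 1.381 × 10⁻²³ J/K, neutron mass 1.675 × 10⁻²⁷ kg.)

KE = (3/2)k_BT = 1.5 × 1.381 × 10⁻²³ × 2270 = 4.702 × 10⁻²⁰ J.
p = √(2mKE) = √(2 × 1.675 × 10⁻²⁷ × 4.702 × 10⁻²⁰) = 1.255 × 10⁻²³ kg·m/s.
λ = h/p = 5.28 × 10⁻¹¹ m = 52.8 pm.

λ = 52.8 pm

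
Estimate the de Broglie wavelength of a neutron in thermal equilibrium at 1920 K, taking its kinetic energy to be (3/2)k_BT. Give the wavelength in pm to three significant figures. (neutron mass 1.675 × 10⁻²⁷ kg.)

λ = 57.4 pm

KE = (3/2)k_BT = 1.5 × 1.381 × 10⁻²³ × 1920 = 3.977 × 10⁻²⁰ J.
p = √(2mKE) = √(2 × 1.675 × 10⁻²⁷ × 3.977 × 10⁻²⁰) = 1.154 × 10⁻²³ kg·m/s.
λ = h/p = 5.74 × 10⁻¹¹ m = 57.4 pm.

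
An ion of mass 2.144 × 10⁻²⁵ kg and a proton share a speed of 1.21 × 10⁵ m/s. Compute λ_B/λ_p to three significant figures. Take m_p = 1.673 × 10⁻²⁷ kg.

λ_B/λ_p = 7.80 × 10⁻³

At fixed v, p = mv so λ = h/(mv) ∝ 1/m.
λ_B/λ_p = m_p/m_B = 1.673 × 10⁻²⁷/2.144 × 10⁻²⁵ = 7.80 × 10⁻³.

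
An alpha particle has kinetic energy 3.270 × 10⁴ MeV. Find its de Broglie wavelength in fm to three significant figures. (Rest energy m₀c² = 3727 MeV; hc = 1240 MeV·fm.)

Total energy E = KE + m₀c² = 3.270 × 10⁴ + 3727 = 36427 MeV.
(pc)² = E² − (m₀c²)² = (36427)² − (3727)² = 1.313 × 10⁹ MeV², so pc = 3.624 × 10⁴ MeV.
λ = hc/(pc) = 1240 MeV·fm / 3.624 × 10⁴ MeV = 0.0342 fm.

λ = 0.0342 fm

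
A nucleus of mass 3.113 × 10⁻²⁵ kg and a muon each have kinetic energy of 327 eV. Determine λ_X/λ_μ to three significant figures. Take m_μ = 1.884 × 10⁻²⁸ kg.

λ_X/λ_μ = 0.0246

At fixed KE, p = √(2mKE) so λ = h/p ∝ 1/√m.
λ_X/λ_μ = √(m_μ/m_X) = √(1.884 × 10⁻²⁸/3.113 × 10⁻²⁵) = √(6.052 × 10⁻⁴) = 0.0246.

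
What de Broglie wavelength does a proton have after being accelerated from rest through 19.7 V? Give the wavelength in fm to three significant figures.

KE = eV = 1.602 × 10⁻¹⁹ × 19.70 = 3.156 × 10⁻¹⁸ J.
p = √(2mKE) = √(2 × 1.673 × 10⁻²⁷ × 3.156 × 10⁻¹⁸) = 1.028 × 10⁻²² kg·m/s.
λ = h/p = 6.626 × 10⁻³⁴ / 1.028 × 10⁻²² = 6.45 × 10⁻¹² m = 6450 fm.

λ = 6450 fm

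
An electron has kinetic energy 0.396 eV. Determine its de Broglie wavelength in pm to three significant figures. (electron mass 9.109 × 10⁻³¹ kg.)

KE = 0.396 eV = 6.344 × 10⁻²⁰ J.
p = √(2mKE) = √(2 × 9.109 × 10⁻³¹ × 6.344 × 10⁻²⁰) = 3.400 × 10⁻²⁵ kg·m/s.
λ = h/p = 6.626 × 10⁻³⁴ / 3.400 × 10⁻²⁵ = 1.95 × 10⁻⁹ m = 1950 pm.

λ = 1950 pm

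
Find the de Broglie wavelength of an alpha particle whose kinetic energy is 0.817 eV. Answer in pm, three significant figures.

λ = 15.9 pm

KE = 0.817 eV = 1.309 × 10⁻¹⁹ J.
p = √(2mKE) = √(2 × 6.645 × 10⁻²⁷ × 1.309 × 10⁻¹⁹) = 4.171 × 10⁻²³ kg·m/s.
λ = h/p = 6.626 × 10⁻³⁴ / 4.171 × 10⁻²³ = 1.59 × 10⁻¹¹ m = 15.9 pm.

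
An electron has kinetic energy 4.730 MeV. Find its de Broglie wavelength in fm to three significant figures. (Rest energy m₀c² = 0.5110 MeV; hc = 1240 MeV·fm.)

Total energy E = KE + m₀c² = 4.730 + 0.5110 = 5.2410 MeV.
(pc)² = E² − (m₀c²)² = (5.2410)² − (0.5110)² = 27.21 MeV², so pc = 5.216 MeV.
λ = hc/(pc) = 1240 MeV·fm / 5.216 MeV = 238 fm.

λ = 238 fm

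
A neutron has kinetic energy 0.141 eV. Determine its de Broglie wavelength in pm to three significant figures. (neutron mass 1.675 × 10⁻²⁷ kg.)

KE = 0.141 eV = 2.259 × 10⁻²⁰ J.
p = √(2mKE) = √(2 × 1.675 × 10⁻²⁷ × 2.259 × 10⁻²⁰) = 8.699 × 10⁻²⁴ kg·m/s.
λ = h/p = 6.626 × 10⁻³⁴ / 8.699 × 10⁻²⁴ = 7.62 × 10⁻¹¹ m = 76.2 pm.

λ = 76.2 pm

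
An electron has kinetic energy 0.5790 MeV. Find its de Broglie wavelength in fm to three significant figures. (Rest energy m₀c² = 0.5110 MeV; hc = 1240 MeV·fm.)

Total energy E = KE + m₀c² = 0.5790 + 0.5110 = 1.0900 MeV.
(pc)² = E² − (m₀c²)² = (1.0900)² − (0.5110)² = 0.9270 MeV², so pc = 0.9628 MeV.
λ = hc/(pc) = 1240 MeV·fm / 0.9628 MeV = 1290 fm.

λ = 1290 fm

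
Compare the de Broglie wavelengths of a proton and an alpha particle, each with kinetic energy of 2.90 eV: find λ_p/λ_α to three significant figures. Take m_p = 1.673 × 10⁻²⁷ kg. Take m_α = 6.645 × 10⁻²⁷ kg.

λ_p/λ_α = 1.99

At fixed KE, p = √(2mKE) so λ = h/p ∝ 1/√m.
λ_p/λ_α = √(m_α/m_p) = √(6.645 × 10⁻²⁷/1.673 × 10⁻²⁷) = √(3.972) = 1.99.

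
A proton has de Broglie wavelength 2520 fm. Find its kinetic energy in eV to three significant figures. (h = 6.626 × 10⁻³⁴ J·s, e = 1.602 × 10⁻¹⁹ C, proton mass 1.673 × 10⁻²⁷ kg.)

KE = 129 eV

p = h/λ = 6.626 × 10⁻³⁴ / 2.520 × 10⁻¹² = 2.629 × 10⁻²² kg·m/s.
KE = p²/(2m) = (2.629 × 10⁻²²)² / (2 × 1.673 × 10⁻²⁷) = 2.066 × 10⁻¹⁷ J = 129 eV.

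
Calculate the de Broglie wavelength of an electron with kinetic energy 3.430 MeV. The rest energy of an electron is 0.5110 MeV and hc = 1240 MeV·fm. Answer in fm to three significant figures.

λ = 317 fm

Total energy E = KE + m₀c² = 3.430 + 0.5110 = 3.9410 MeV.
(pc)² = E² − (m₀c²)² = (3.9410)² − (0.5110)² = 15.27 MeV², so pc = 3.908 MeV.
λ = hc/(pc) = 1240 MeV·fm / 3.908 MeV = 317 fm.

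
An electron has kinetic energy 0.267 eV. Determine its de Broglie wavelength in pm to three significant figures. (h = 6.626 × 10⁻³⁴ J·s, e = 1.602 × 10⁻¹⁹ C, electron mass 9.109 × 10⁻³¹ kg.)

KE = 0.267 eV = 4.277 × 10⁻²⁰ J.
p = √(2mKE) = √(2 × 9.109 × 10⁻³¹ × 4.277 × 10⁻²⁰) = 2.791 × 10⁻²⁵ kg·m/s.
λ = h/p = 6.626 × 10⁻³⁴ / 2.791 × 10⁻²⁵ = 2.37 × 10⁻⁹ m = 2370 pm.

λ = 2370 pm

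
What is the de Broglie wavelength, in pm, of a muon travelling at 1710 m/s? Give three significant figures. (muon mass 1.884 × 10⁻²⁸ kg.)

λ = 2060 pm

p = mv = 1.884 × 10⁻²⁸ × 1710 = 3.222 × 10⁻²⁵ kg·m/s.
λ = h/p = 6.626 × 10⁻³⁴ / 3.222 × 10⁻²⁵ = 2.06 × 10⁻⁹ m = 2060 pm.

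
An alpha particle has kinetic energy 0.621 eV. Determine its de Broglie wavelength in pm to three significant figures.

KE = 0.621 eV = 9.948 × 10⁻²⁰ J.
p = √(2mKE) = √(2 × 6.645 × 10⁻²⁷ × 9.948 × 10⁻²⁰) = 3.636 × 10⁻²³ kg·m/s.
λ = h/p = 6.626 × 10⁻³⁴ / 3.636 × 10⁻²³ = 1.82 × 10⁻¹¹ m = 18.2 pm.

λ = 18.2 pm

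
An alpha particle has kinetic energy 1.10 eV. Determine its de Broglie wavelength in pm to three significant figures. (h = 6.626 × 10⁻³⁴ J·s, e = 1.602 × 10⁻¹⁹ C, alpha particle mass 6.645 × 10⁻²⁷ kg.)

λ = 13.7 pm

KE = 1.10 eV = 1.762 × 10⁻¹⁹ J.
p = √(2mKE) = √(2 × 6.645 × 10⁻²⁷ × 1.762 × 10⁻¹⁹) = 4.839 × 10⁻²³ kg·m/s.
λ = h/p = 6.626 × 10⁻³⁴ / 4.839 × 10⁻²³ = 1.37 × 10⁻¹¹ m = 13.7 pm.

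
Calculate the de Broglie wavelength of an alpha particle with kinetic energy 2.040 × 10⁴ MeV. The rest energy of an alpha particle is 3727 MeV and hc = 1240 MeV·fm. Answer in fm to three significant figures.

Total energy E = KE + m₀c² = 2.040 × 10⁴ + 3727 = 24127 MeV.
(pc)² = E² − (m₀c²)² = (24127)² − (3727)² = 5.682 × 10⁸ MeV², so pc = 2.384 × 10⁴ MeV.
λ = hc/(pc) = 1240 MeV·fm / 2.384 × 10⁴ MeV = 0.0520 fm.

λ = 0.0520 fm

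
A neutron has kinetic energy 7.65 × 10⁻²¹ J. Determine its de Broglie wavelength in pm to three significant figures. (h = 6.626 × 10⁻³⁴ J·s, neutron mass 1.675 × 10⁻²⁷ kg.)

λ = 131 pm

p = √(2mKE) = √(2 × 1.675 × 10⁻²⁷ × 7.650 × 10⁻²¹) = 5.062 × 10⁻²⁴ kg·m/s.
λ = h/p = 6.626 × 10⁻³⁴ / 5.062 × 10⁻²⁴ = 1.31 × 10⁻¹⁰ m = 131 pm.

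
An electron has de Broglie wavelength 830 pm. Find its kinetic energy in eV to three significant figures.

p = h/λ = 6.626 × 10⁻³⁴ / 8.300 × 10⁻¹⁰ = 7.983 × 10⁻²⁵ kg·m/s.
KE = p²/(2m) = (7.983 × 10⁻²⁵)² / (2 × 9.109 × 10⁻³¹) = 3.498 × 10⁻¹⁹ J = 2.18 eV.

KE = 2.18 eV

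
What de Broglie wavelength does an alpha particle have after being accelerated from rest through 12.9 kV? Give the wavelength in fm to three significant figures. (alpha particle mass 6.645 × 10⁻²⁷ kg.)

λ = 89.4 fm

KE = 2eV = 2 × 1.602 × 10⁻¹⁹ × 1.290 × 10⁴ = 4.133 × 10⁻¹⁵ J.
p = √(2mKE) = √(2 × 6.645 × 10⁻²⁷ × 4.133 × 10⁻¹⁵) = 7.411 × 10⁻²¹ kg·m/s.
λ = h/p = 6.626 × 10⁻³⁴ / 7.411 × 10⁻²¹ = 8.94 × 10⁻¹⁴ m = 89.4 fm.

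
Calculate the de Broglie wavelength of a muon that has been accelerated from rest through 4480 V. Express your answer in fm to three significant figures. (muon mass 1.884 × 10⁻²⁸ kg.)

λ = 1270 fm

KE = eV = 1.602 × 10⁻¹⁹ × 4480 = 7.177 × 10⁻¹⁶ J.
p = √(2mKE) = √(2 × 1.884 × 10⁻²⁸ × 7.177 × 10⁻¹⁶) = 5.200 × 10⁻²² kg·m/s.
λ = h/p = 6.626 × 10⁻³⁴ / 5.200 × 10⁻²² = 1.27 × 10⁻¹² m = 1270 fm.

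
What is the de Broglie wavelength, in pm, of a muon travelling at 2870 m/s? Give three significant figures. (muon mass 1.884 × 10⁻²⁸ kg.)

λ = 1230 pm

p = mv = 1.884 × 10⁻²⁸ × 2870 = 5.407 × 10⁻²⁵ kg·m/s.
λ = h/p = 6.626 × 10⁻³⁴ / 5.407 × 10⁻²⁵ = 1.23 × 10⁻⁹ m = 1230 pm.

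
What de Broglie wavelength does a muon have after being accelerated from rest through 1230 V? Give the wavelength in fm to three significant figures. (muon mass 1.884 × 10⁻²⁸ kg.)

λ = 2430 fm

KE = eV = 1.602 × 10⁻¹⁹ × 1230 = 1.970 × 10⁻¹⁶ J.
p = √(2mKE) = √(2 × 1.884 × 10⁻²⁸ × 1.970 × 10⁻¹⁶) = 2.725 × 10⁻²² kg·m/s.
λ = h/p = 6.626 × 10⁻³⁴ / 2.725 × 10⁻²² = 2.43 × 10⁻¹² m = 2430 fm.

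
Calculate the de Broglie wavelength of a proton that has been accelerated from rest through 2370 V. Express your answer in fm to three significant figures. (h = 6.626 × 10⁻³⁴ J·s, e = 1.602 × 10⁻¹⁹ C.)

λ = 588 fm

KE = eV = 1.602 × 10⁻¹⁹ × 2370 = 3.797 × 10⁻¹⁶ J.
p = √(2mKE) = √(2 × 1.673 × 10⁻²⁷ × 3.797 × 10⁻¹⁶) = 1.127 × 10⁻²¹ kg·m/s.
λ = h/p = 6.626 × 10⁻³⁴ / 1.127 × 10⁻²¹ = 5.88 × 10⁻¹³ m = 588 fm.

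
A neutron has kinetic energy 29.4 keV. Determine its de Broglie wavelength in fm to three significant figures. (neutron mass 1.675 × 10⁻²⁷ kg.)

λ = 167 fm

KE = 29.4 keV = 4.710 × 10⁻¹⁵ J.
p = √(2mKE) = √(2 × 1.675 × 10⁻²⁷ × 4.710 × 10⁻¹⁵) = 3.972 × 10⁻²¹ kg·m/s.
λ = h/p = 6.626 × 10⁻³⁴ / 3.972 × 10⁻²¹ = 1.67 × 10⁻¹³ m = 167 fm.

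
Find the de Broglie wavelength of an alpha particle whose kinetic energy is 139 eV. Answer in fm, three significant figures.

λ = 1220 fm

KE = 139 eV = 2.227 × 10⁻¹⁷ J.
p = √(2mKE) = √(2 × 6.645 × 10⁻²⁷ × 2.227 × 10⁻¹⁷) = 5.440 × 10⁻²² kg·m/s.
λ = h/p = 6.626 × 10⁻³⁴ / 5.440 × 10⁻²² = 1.22 × 10⁻¹² m = 1220 fm.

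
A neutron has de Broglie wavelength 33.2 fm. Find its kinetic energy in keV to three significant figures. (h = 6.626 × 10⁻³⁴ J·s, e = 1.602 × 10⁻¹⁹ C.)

KE = 742 keV

p = h/λ = 6.626 × 10⁻³⁴ / 3.320 × 10⁻¹⁴ = 1.996 × 10⁻²⁰ kg·m/s.
KE = p²/(2m) = (1.996 × 10⁻²⁰)² / (2 × 1.675 × 10⁻²⁷) = 1.189 × 10⁻¹³ J = 742 keV.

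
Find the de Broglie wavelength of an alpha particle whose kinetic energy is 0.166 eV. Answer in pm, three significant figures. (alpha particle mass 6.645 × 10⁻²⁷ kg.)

KE = 0.166 eV = 2.659 × 10⁻²⁰ J.
p = √(2mKE) = √(2 × 6.645 × 10⁻²⁷ × 2.659 × 10⁻²⁰) = 1.880 × 10⁻²³ kg·m/s.
λ = h/p = 6.626 × 10⁻³⁴ / 1.880 × 10⁻²³ = 3.52 × 10⁻¹¹ m = 35.2 pm.

λ = 35.2 pm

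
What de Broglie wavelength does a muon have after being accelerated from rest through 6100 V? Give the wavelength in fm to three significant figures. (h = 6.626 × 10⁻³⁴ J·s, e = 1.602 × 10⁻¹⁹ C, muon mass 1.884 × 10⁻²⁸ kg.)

KE = eV = 1.602 × 10⁻¹⁹ × 6100 = 9.772 × 10⁻¹⁶ J.
p = √(2mKE) = √(2 × 1.884 × 10⁻²⁸ × 9.772 × 10⁻¹⁶) = 6.068 × 10⁻²² kg·m/s.
λ = h/p = 6.626 × 10⁻³⁴ / 6.068 × 10⁻²² = 1.09 × 10⁻¹² m = 1090 fm.

λ = 1090 fm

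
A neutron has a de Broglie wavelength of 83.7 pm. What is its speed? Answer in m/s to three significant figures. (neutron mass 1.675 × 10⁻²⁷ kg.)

v = 4730 m/s

p = h/λ = 6.626 × 10⁻³⁴ / 8.370 × 10⁻¹¹ = 7.916 × 10⁻²⁴ kg·m/s.
v = p/m = 7.916 × 10⁻²⁴ / 1.675 × 10⁻²⁷ = 4.73 × 10³ m/s = 4730 m/s.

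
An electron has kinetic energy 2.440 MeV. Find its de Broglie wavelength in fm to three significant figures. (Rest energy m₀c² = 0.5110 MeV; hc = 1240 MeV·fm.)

λ = 427 fm

Total energy E = KE + m₀c² = 2.440 + 0.5110 = 2.9510 MeV.
(pc)² = E² − (m₀c²)² = (2.9510)² − (0.5110)² = 8.447 MeV², so pc = 2.906 MeV.
λ = hc/(pc) = 1240 MeV·fm / 2.906 MeV = 427 fm.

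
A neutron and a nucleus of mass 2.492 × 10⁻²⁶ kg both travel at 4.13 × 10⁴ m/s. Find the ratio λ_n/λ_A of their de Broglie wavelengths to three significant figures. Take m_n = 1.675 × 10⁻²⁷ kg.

At fixed v, p = mv so λ = h/(mv) ∝ 1/m.
λ_n/λ_A = m_A/m_n = 2.492 × 10⁻²⁶/1.675 × 10⁻²⁷ = 14.9.

λ_n/λ_A = 14.9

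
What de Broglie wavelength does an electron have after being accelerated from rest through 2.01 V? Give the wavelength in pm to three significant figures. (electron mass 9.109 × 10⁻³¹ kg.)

λ = 865 pm

KE = eV = 1.602 × 10⁻¹⁹ × 2.010 = 3.220 × 10⁻¹⁹ J.
p = √(2mKE) = √(2 × 9.109 × 10⁻³¹ × 3.220 × 10⁻¹⁹) = 7.659 × 10⁻²⁵ kg·m/s.
λ = h/p = 6.626 × 10⁻³⁴ / 7.659 × 10⁻²⁵ = 8.65 × 10⁻¹⁰ m = 865 pm.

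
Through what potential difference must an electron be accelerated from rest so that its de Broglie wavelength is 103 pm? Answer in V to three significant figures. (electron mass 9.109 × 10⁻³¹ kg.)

p = h/λ = 6.626 × 10⁻³⁴ / 1.030 × 10⁻¹⁰ = 6.433 × 10⁻²⁴ kg·m/s.
KE = p²/(2m) = 2.272 × 10⁻¹⁷ J.
V = KE/e = 2.272 × 10⁻¹⁷ / (1.602 × 10⁻¹⁹) = 142 V.

V = 142 V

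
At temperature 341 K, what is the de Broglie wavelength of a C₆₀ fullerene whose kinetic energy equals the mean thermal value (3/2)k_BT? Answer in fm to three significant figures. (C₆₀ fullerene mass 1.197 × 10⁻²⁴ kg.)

KE = (3/2)k_BT = 1.5 × 1.381 × 10⁻²³ × 341 = 7.064 × 10⁻²¹ J.
p = √(2mKE) = √(2 × 1.197 × 10⁻²⁴ × 7.064 × 10⁻²¹) = 1.300 × 10⁻²² kg·m/s.
λ = h/p = 5.10 × 10⁻¹² m = 5100 fm.

λ = 5100 fm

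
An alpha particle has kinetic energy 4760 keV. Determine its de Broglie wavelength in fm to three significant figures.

KE = 4760 keV = 7.626 × 10⁻¹³ J.
p = √(2mKE) = √(2 × 6.645 × 10⁻²⁷ × 7.626 × 10⁻¹³) = 1.007 × 10⁻¹⁹ kg·m/s.
λ = h/p = 6.626 × 10⁻³⁴ / 1.007 × 10⁻¹⁹ = 6.58 × 10⁻¹⁵ m = 6.58 fm.

λ = 6.58 fm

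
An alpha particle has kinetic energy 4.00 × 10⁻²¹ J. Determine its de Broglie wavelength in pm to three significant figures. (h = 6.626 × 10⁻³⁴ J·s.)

λ = 90.9 pm

p = √(2mKE) = √(2 × 6.645 × 10⁻²⁷ × 4.000 × 10⁻²¹) = 7.291 × 10⁻²⁴ kg·m/s.
λ = h/p = 6.626 × 10⁻³⁴ / 7.291 × 10⁻²⁴ = 9.09 × 10⁻¹¹ m = 90.9 pm.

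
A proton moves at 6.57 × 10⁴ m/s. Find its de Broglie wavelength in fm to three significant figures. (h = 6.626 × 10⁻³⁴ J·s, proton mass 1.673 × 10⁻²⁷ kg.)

p = mv = 1.673 × 10⁻²⁷ × 6.57 × 10⁴ = 1.099 × 10⁻²² kg·m/s.
λ = h/p = 6.626 × 10⁻³⁴ / 1.099 × 10⁻²² = 6.03 × 10⁻¹² m = 6030 fm.

λ = 6030 fm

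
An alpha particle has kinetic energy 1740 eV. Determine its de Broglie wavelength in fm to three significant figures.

λ = 344 fm

KE = 1740 eV = 2.787 × 10⁻¹⁶ J.
p = √(2mKE) = √(2 × 6.645 × 10⁻²⁷ × 2.787 × 10⁻¹⁶) = 1.925 × 10⁻²¹ kg·m/s.
λ = h/p = 6.626 × 10⁻³⁴ / 1.925 × 10⁻²¹ = 3.44 × 10⁻¹³ m = 344 fm.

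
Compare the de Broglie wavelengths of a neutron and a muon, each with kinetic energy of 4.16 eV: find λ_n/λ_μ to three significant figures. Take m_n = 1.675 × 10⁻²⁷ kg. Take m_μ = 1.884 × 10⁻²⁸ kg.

At fixed KE, p = √(2mKE) so λ = h/p ∝ 1/√m.
λ_n/λ_μ = √(m_μ/m_n) = √(1.884 × 10⁻²⁸/1.675 × 10⁻²⁷) = √(0.1125) = 0.335.

λ_n/λ_μ = 0.335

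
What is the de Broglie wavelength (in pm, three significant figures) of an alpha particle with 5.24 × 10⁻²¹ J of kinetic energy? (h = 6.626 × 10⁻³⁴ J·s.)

p = √(2mKE) = √(2 × 6.645 × 10⁻²⁷ × 5.240 × 10⁻²¹) = 8.345 × 10⁻²⁴ kg·m/s.
λ = h/p = 6.626 × 10⁻³⁴ / 8.345 × 10⁻²⁴ = 7.94 × 10⁻¹¹ m = 79.4 pm.

λ = 79.4 pm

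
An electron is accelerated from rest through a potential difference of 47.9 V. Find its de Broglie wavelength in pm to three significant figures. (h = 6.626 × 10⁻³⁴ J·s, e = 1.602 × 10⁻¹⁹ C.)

KE = eV = 1.602 × 10⁻¹⁹ × 47.90 = 7.674 × 10⁻¹⁸ J.
p = √(2mKE) = √(2 × 9.109 × 10⁻³¹ × 7.674 × 10⁻¹⁸) = 3.739 × 10⁻²⁴ kg·m/s.
λ = h/p = 6.626 × 10⁻³⁴ / 3.739 × 10⁻²⁴ = 1.77 × 10⁻¹⁰ m = 177 pm.

λ = 177 pm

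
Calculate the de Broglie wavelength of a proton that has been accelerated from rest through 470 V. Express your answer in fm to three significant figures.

KE = eV = 1.602 × 10⁻¹⁹ × 470.0 = 7.529 × 10⁻¹⁷ J.
p = √(2mKE) = √(2 × 1.673 × 10⁻²⁷ × 7.529 × 10⁻¹⁷) = 5.019 × 10⁻²² kg·m/s.
λ = h/p = 6.626 × 10⁻³⁴ / 5.019 × 10⁻²² = 1.32 × 10⁻¹² m = 1320 fm.

λ = 1320 fm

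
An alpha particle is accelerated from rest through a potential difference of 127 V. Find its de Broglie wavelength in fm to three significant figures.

KE = 2eV = 2 × 1.602 × 10⁻¹⁹ × 127.0 = 4.069 × 10⁻¹⁷ J.
p = √(2mKE) = √(2 × 6.645 × 10⁻²⁷ × 4.069 × 10⁻¹⁷) = 7.354 × 10⁻²² kg·m/s.
λ = h/p = 6.626 × 10⁻³⁴ / 7.354 × 10⁻²² = 9.01 × 10⁻¹³ m = 901 fm.

λ = 901 fm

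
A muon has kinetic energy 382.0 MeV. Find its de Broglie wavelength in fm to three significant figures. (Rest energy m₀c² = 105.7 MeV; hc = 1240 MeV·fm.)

λ = 2.60 fm

Total energy E = KE + m₀c² = 382.0 + 105.7 = 487.7 MeV.
(pc)² = E² − (m₀c²)² = (487.7)² − (105.7)² = 2.267 × 10⁵ MeV², so pc = 476.1 MeV.
λ = hc/(pc) = 1240 MeV·fm / 476.1 MeV = 2.60 fm.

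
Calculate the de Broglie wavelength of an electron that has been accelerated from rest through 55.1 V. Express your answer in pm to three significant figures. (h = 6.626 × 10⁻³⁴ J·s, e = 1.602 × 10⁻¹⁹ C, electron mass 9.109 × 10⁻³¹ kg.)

KE = eV = 1.602 × 10⁻¹⁹ × 55.10 = 8.827 × 10⁻¹⁸ J.
p = √(2mKE) = √(2 × 9.109 × 10⁻³¹ × 8.827 × 10⁻¹⁸) = 4.010 × 10⁻²⁴ kg·m/s.
λ = h/p = 6.626 × 10⁻³⁴ / 4.010 × 10⁻²⁴ = 1.65 × 10⁻¹⁰ m = 165 pm.

λ = 165 pm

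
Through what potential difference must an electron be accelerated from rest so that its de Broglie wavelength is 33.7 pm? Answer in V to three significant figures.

p = h/λ = 6.626 × 10⁻³⁴ / 3.370 × 10⁻¹¹ = 1.966 × 10⁻²³ kg·m/s.
KE = p²/(2m) = 2.122 × 10⁻¹⁶ J.
V = KE/e = 2.122 × 10⁻¹⁶ / (1.602 × 10⁻¹⁹) = 1320 V.

V = 1320 V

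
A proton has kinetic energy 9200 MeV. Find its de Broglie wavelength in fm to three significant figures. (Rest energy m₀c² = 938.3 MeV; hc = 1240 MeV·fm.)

λ = 0.123 fm

Total energy E = KE + m₀c² = 9200 + 938.3 = 10138.3 MeV.
(pc)² = E² − (m₀c²)² = (10138.3)² − (938.3)² = 1.019 × 10⁸ MeV², so pc = 1.009 × 10⁴ MeV.
λ = hc/(pc) = 1240 MeV·fm / 1.009 × 10⁴ MeV = 0.123 fm.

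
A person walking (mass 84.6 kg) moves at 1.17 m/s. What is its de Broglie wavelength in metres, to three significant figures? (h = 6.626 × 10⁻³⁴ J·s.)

p = mv = 84.6 × 1.17 = 9.898 × 10¹ kg·m/s.
λ = h/p = 6.626 × 10⁻³⁴ / 9.898 × 10¹ = 6.69 × 10⁻³⁶ m.

λ = 6.69 × 10⁻³⁶ m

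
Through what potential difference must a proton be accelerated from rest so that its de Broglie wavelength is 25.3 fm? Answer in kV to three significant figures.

V = 1280 kV

p = h/λ = 6.626 × 10⁻³⁴ / 2.530 × 10⁻¹⁴ = 2.619 × 10⁻²⁰ kg·m/s.
KE = p²/(2m) = 2.050 × 10⁻¹³ J.
V = KE/e = 2.050 × 10⁻¹³ / (1.602 × 10⁻¹⁹) = 1280 kV.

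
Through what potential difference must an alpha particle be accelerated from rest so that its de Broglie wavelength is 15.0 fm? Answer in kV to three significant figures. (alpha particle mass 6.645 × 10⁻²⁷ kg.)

V = 458 kV

p = h/λ = 6.626 × 10⁻³⁴ / 1.500 × 10⁻¹⁴ = 4.417 × 10⁻²⁰ kg·m/s.
KE = p²/(2m) = 1.468 × 10⁻¹³ J.
V = KE/2e = 1.468 × 10⁻¹³ / (2 × 1.602 × 10⁻¹⁹) = 458 kV.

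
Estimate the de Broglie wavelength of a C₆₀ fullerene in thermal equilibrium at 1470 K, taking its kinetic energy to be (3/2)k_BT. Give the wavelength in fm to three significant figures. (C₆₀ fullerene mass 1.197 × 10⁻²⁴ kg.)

KE = (3/2)k_BT = 1.5 × 1.381 × 10⁻²³ × 1470 = 3.045 × 10⁻²⁰ J.
p = √(2mKE) = √(2 × 1.197 × 10⁻²⁴ × 3.045 × 10⁻²⁰) = 2.700 × 10⁻²² kg·m/s.
λ = h/p = 2.45 × 10⁻¹² m = 2450 fm.

λ = 2450 fm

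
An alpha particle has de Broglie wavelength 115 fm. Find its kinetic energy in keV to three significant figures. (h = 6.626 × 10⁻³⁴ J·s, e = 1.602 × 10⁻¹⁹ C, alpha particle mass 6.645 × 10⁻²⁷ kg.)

KE = 15.6 keV

p = h/λ = 6.626 × 10⁻³⁴ / 1.150 × 10⁻¹³ = 5.762 × 10⁻²¹ kg·m/s.
KE = p²/(2m) = (5.762 × 10⁻²¹)² / (2 × 6.645 × 10⁻²⁷) = 2.498 × 10⁻¹⁵ J = 15.6 keV.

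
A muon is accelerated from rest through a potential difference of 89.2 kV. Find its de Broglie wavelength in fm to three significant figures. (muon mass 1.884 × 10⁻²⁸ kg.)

λ = 286 fm

KE = eV = 1.602 × 10⁻¹⁹ × 8.920 × 10⁴ = 1.429 × 10⁻¹⁴ J.
p = √(2mKE) = √(2 × 1.884 × 10⁻²⁸ × 1.429 × 10⁻¹⁴) = 2.320 × 10⁻²¹ kg·m/s.
λ = h/p = 6.626 × 10⁻³⁴ / 2.320 × 10⁻²¹ = 2.86 × 10⁻¹³ m = 286 fm.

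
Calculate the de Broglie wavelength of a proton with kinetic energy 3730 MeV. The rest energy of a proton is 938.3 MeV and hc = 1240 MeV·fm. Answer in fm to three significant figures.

Total energy E = KE + m₀c² = 3730 + 938.3 = 4668.3 MeV.
(pc)² = E² − (m₀c²)² = (4668.3)² − (938.3)² = 2.091 × 10⁷ MeV², so pc = 4573 MeV.
λ = hc/(pc) = 1240 MeV·fm / 4573 MeV = 0.271 fm.

λ = 0.271 fm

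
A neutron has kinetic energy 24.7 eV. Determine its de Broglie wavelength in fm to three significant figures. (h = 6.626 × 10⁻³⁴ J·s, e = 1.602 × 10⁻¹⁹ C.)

λ = 5760 fm

KE = 24.7 eV = 3.957 × 10⁻¹⁸ J.
p = √(2mKE) = √(2 × 1.675 × 10⁻²⁷ × 3.957 × 10⁻¹⁸) = 1.151 × 10⁻²² kg·m/s.
λ = h/p = 6.626 × 10⁻³⁴ / 1.151 × 10⁻²² = 5.76 × 10⁻¹² m = 5760 fm.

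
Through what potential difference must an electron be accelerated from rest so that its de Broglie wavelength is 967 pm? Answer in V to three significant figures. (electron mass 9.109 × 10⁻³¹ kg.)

p = h/λ = 6.626 × 10⁻³⁴ / 9.670 × 10⁻¹⁰ = 6.852 × 10⁻²⁵ kg·m/s.
KE = p²/(2m) = 2.577 × 10⁻¹⁹ J.
V = KE/e = 2.577 × 10⁻¹⁹ / (1.602 × 10⁻¹⁹) = 1.61 V.

V = 1.61 V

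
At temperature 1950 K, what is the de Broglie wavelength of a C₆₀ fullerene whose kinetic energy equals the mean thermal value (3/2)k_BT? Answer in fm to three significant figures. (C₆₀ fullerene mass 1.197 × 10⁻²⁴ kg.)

KE = (3/2)k_BT = 1.5 × 1.381 × 10⁻²³ × 1950 = 4.039 × 10⁻²⁰ J.
p = √(2mKE) = √(2 × 1.197 × 10⁻²⁴ × 4.039 × 10⁻²⁰) = 3.110 × 10⁻²² kg·m/s.
λ = h/p = 2.13 × 10⁻¹² m = 2130 fm.

λ = 2130 fm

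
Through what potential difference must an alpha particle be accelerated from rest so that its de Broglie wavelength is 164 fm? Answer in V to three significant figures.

V = 3830 V

p = h/λ = 6.626 × 10⁻³⁴ / 1.640 × 10⁻¹³ = 4.040 × 10⁻²¹ kg·m/s.
KE = p²/(2m) = 1.228 × 10⁻¹⁵ J.
V = KE/2e = 1.228 × 10⁻¹⁵ / (2 × 1.602 × 10⁻¹⁹) = 3830 V.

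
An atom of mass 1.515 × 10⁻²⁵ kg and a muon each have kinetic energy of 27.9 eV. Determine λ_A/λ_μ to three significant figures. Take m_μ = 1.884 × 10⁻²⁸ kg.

At fixed KE, p = √(2mKE) so λ = h/p ∝ 1/√m.
λ_A/λ_μ = √(m_μ/m_A) = √(1.884 × 10⁻²⁸/1.515 × 10⁻²⁵) = √(1.244 × 10⁻³) = 0.0353.

λ_A/λ_μ = 0.0353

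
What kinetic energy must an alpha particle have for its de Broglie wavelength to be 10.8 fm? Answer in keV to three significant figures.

KE = 1770 keV

p = h/λ = 6.626 × 10⁻³⁴ / 1.080 × 10⁻¹⁴ = 6.135 × 10⁻²⁰ kg·m/s.
KE = p²/(2m) = (6.135 × 10⁻²⁰)² / (2 × 6.645 × 10⁻²⁷) = 2.832 × 10⁻¹³ J = 1770 keV.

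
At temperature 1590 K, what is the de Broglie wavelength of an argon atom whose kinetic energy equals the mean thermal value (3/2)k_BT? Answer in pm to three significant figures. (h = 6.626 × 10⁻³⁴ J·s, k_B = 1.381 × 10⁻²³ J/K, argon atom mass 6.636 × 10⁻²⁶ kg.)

λ = 10.0 pm

KE = (3/2)k_BT = 1.5 × 1.381 × 10⁻²³ × 1590 = 3.294 × 10⁻²⁰ J.
p = √(2mKE) = √(2 × 6.636 × 10⁻²⁶ × 3.294 × 10⁻²⁰) = 6.612 × 10⁻²³ kg·m/s.
λ = h/p = 1.00 × 10⁻¹¹ m = 10.0 pm.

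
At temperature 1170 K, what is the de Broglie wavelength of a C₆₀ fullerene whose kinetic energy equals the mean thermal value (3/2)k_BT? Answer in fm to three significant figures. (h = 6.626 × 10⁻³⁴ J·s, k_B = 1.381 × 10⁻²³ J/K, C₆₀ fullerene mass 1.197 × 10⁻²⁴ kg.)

λ = 2750 fm

KE = (3/2)k_BT = 1.5 × 1.381 × 10⁻²³ × 1170 = 2.424 × 10⁻²⁰ J.
p = √(2mKE) = √(2 × 1.197 × 10⁻²⁴ × 2.424 × 10⁻²⁰) = 2.409 × 10⁻²² kg·m/s.
λ = h/p = 2.75 × 10⁻¹² m = 2750 fm.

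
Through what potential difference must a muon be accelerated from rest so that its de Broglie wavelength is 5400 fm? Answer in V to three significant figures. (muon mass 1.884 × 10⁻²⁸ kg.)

V = 249 V

p = h/λ = 6.626 × 10⁻³⁴ / 5.400 × 10⁻¹² = 1.227 × 10⁻²² kg·m/s.
KE = p²/(2m) = 3.996 × 10⁻¹⁷ J.
V = KE/e = 3.996 × 10⁻¹⁷ / (1.602 × 10⁻¹⁹) = 249 V.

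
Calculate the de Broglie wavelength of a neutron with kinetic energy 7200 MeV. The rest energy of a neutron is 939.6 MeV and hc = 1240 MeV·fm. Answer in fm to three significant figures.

Total energy E = KE + m₀c² = 7200 + 939.6 = 8139.6 MeV.
(pc)² = E² − (m₀c²)² = (8139.6)² − (939.6)² = 6.537 × 10⁷ MeV², so pc = 8085 MeV.
λ = hc/(pc) = 1240 MeV·fm / 8085 MeV = 0.153 fm.

λ = 0.153 fm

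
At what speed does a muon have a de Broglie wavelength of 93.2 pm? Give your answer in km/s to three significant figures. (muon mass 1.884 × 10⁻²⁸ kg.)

v = 37.7 km/s

p = h/λ = 6.626 × 10⁻³⁴ / 9.320 × 10⁻¹¹ = 7.109 × 10⁻²⁴ kg·m/s.
v = p/m = 7.109 × 10⁻²⁴ / 1.884 × 10⁻²⁸ = 3.77 × 10⁴ m/s = 37.7 km/s.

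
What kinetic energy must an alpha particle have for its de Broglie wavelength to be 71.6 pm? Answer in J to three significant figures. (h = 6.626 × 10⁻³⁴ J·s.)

p = h/λ = 6.626 × 10⁻³⁴ / 7.160 × 10⁻¹¹ = 9.254 × 10⁻²⁴ kg·m/s.
KE = p²/(2m) = (9.254 × 10⁻²⁴)² / (2 × 6.645 × 10⁻²⁷) = 6.444 × 10⁻²¹ J = 6.44 × 10⁻²¹ J.

KE = 6.44 × 10⁻²¹ J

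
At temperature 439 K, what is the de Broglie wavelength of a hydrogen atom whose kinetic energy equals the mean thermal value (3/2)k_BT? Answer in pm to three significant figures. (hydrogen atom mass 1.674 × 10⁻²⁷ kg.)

KE = (3/2)k_BT = 1.5 × 1.381 × 10⁻²³ × 439 = 9.094 × 10⁻²¹ J.
p = √(2mKE) = √(2 × 1.674 × 10⁻²⁷ × 9.094 × 10⁻²¹) = 5.518 × 10⁻²⁴ kg·m/s.
λ = h/p = 1.20 × 10⁻¹⁰ m = 120 pm.

λ = 120 pm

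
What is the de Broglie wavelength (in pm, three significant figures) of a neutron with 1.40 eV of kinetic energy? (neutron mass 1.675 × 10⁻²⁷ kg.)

KE = 1.40 eV = 2.243 × 10⁻¹⁹ J.
p = √(2mKE) = √(2 × 1.675 × 10⁻²⁷ × 2.243 × 10⁻¹⁹) = 2.741 × 10⁻²³ kg·m/s.
λ = h/p = 6.626 × 10⁻³⁴ / 2.741 × 10⁻²³ = 2.42 × 10⁻¹¹ m = 24.2 pm.

λ = 24.2 pm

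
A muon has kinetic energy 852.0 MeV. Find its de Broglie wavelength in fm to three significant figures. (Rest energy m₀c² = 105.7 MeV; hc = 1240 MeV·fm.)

Total energy E = KE + m₀c² = 852.0 + 105.7 = 957.7 MeV.
(pc)² = E² − (m₀c²)² = (957.7)² − (105.7)² = 9.060 × 10⁵ MeV², so pc = 951.8 MeV.
λ = hc/(pc) = 1240 MeV·fm / 951.8 MeV = 1.30 fm.

λ = 1.30 fm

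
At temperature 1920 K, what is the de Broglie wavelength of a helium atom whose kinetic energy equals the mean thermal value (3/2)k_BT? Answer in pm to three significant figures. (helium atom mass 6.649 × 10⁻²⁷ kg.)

λ = 28.8 pm

KE = (3/2)k_BT = 1.5 × 1.381 × 10⁻²³ × 1920 = 3.977 × 10⁻²⁰ J.
p = √(2mKE) = √(2 × 6.649 × 10⁻²⁷ × 3.977 × 10⁻²⁰) = 2.300 × 10⁻²³ kg·m/s.
λ = h/p = 2.88 × 10⁻¹¹ m = 28.8 pm.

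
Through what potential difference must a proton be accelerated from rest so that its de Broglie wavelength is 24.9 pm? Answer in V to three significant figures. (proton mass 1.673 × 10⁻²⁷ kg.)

p = h/λ = 6.626 × 10⁻³⁴ / 2.490 × 10⁻¹¹ = 2.661 × 10⁻²³ kg·m/s.
KE = p²/(2m) = 2.116 × 10⁻¹⁹ J.
V = KE/e = 2.116 × 10⁻¹⁹ / (1.602 × 10⁻¹⁹) = 1.32 V.

V = 1.32 V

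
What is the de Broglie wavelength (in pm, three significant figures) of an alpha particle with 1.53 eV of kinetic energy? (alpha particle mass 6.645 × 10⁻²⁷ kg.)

λ = 11.6 pm

KE = 1.53 eV = 2.451 × 10⁻¹⁹ J.
p = √(2mKE) = √(2 × 6.645 × 10⁻²⁷ × 2.451 × 10⁻¹⁹) = 5.707 × 10⁻²³ kg·m/s.
λ = h/p = 6.626 × 10⁻³⁴ / 5.707 × 10⁻²³ = 1.16 × 10⁻¹¹ m = 11.6 pm.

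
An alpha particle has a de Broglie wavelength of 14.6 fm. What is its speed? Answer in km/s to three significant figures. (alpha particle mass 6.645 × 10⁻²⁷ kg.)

v = 6830 km/s

p = h/λ = 6.626 × 10⁻³⁴ / 1.460 × 10⁻¹⁴ = 4.538 × 10⁻²⁰ kg·m/s.
v = p/m = 4.538 × 10⁻²⁰ / 6.645 × 10⁻²⁷ = 6.83 × 10⁶ m/s = 6830 km/s.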